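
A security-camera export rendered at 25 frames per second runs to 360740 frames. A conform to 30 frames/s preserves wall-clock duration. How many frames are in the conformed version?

Target frames = source frames × (target rate / source rate) = 360740 × (30)/(25) = 360740 × 6/5 = 432888.

432888 frames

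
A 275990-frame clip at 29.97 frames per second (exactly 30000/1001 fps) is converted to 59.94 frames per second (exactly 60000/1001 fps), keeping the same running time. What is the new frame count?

551980 frames

Target frames = source frames × (target rate / source rate) = 275990 × (60000/1001)/(30000/1001) = 275990 × 2 = 551980.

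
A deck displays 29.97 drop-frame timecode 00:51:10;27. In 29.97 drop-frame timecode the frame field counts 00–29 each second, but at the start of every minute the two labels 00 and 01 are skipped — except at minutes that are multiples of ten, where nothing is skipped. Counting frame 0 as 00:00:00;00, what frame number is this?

Complete 10-minute blocks: 5, each 17982 frames → 89910.
Remaining 1 whole minute in the current block: 1800 + 0 × 1798 = 1800 frames.
Within the current minute: 10 × 30 + 27 − 2 = 325 (labels ;00/;01 skipped at this minute). Total = 89910 + 1800 + 325 = 92035.

92035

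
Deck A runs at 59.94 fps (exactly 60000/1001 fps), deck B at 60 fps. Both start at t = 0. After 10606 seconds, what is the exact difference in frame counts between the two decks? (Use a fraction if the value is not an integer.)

636360/1001 frames

A emits 60000/1001 × 10606 = 636360000/1001 frames; B emits 60 × 10606 = 636360.
Difference = 636360/1001 frames (≈ 635.7243); B is ahead of A.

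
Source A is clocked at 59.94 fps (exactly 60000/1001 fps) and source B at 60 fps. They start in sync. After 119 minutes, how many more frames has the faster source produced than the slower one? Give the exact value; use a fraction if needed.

119 min = 7140 s.
A emits 60000/1001 × 7140 = 61200000/143 frames; B emits 60 × 7140 = 428400.
Difference = 61200/143 frames (≈ 427.9720); B is ahead of A.

61200/143 frames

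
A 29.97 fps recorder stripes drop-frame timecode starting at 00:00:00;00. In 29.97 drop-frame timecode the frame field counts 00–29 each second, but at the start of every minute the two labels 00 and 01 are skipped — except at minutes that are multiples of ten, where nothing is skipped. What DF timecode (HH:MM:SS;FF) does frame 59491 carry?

Each 10-minute DF block holds 10 × 60 × 30 − 9 × 2 = 17982 frames. 59491 ÷ 17982 → 3 full blocks, remainder 5545.
Within the partial block the first minute is 1800 frames and each further minute 1798, so 3 further minute boundaries passed. Total skipped labels = 18 × 3 + 2 × 3 = 60.
Non-drop label index = 59491 + 60 = 59551; at 30 labels/s that is 00:33:05:01, i.e. DF 00:33:05;01.

00:33:05;01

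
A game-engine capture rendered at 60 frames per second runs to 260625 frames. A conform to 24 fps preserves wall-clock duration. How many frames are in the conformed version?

104250 frames

Target frames = source frames × (target rate / source rate) = 260625 × (24)/(60) = 260625 × 2/5 = 104250.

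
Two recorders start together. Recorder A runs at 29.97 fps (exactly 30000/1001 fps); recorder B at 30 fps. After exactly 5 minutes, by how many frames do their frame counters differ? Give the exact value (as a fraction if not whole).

5 min = 300 s.
A emits 30000/1001 × 300 = 9000000/1001 frames; B emits 30 × 300 = 9000.
Difference = 9000/1001 frames (≈ 8.9910); B is ahead of A.

9000/1001 frames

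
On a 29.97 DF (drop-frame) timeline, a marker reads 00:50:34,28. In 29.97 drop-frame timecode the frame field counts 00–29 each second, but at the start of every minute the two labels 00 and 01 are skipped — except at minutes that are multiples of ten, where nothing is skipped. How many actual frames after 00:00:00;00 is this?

Complete 10-minute blocks: 5, each 17982 frames → 89910.
Remaining 0 whole minutes in the current block: 0 frames.
Within the current minute: 34 × 30 + 28 = 1048. Total = 89910 + 0 + 1048 = 90958.

90958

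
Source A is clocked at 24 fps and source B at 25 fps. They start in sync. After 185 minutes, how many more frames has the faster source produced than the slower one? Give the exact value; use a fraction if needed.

11100 frames

185 min = 11100 s.
A emits 24 × 11100 = 266400 frames; B emits 25 × 11100 = 277500.
Difference = 11100 frames; B is ahead of A.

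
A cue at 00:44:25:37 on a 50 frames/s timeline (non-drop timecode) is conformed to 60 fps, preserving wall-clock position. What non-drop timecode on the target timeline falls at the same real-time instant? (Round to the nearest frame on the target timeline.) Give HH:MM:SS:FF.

Source frame index: (0×3600 + 44×60 + 25) × 50 + 37 = 133287.
Real time: 133287 / (50) = 133287/50 s.
Target frame: (133287/50) × (60) = 799722/5 ≈ 159944.400 → 159944.
At 60 labels/s: frame 159944 → 00:44:25:44.

00:44:25:44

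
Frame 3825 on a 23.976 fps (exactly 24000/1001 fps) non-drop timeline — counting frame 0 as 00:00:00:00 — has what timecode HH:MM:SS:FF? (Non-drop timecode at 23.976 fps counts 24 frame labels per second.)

00:02:39:09

3825 ÷ 24 = 159 full seconds, remainder 9 frames.
159 s = 0 h 2 min 39 s.
Timecode: 00:02:39:09.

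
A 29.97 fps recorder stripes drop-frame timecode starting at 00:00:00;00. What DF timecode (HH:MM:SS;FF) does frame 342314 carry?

03:10:21;26

Each 10-minute DF block holds 10 × 60 × 30 − 9 × 2 = 17982 frames. 342314 ÷ 17982 → 19 full blocks, remainder 656.
Within the partial block the first minute is 1800 frames and each further minute 1798, so 0 further minute boundaries passed. Total skipped labels = 18 × 19 + 2 × 0 = 342.
Non-drop label index = 342314 + 342 = 342656; at 30 labels/s that is 03:10:21:26, i.e. DF 03:10:21;26.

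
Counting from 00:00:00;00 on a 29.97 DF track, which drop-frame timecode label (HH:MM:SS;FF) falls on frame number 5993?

Each 10-minute DF block holds 10 × 60 × 30 − 9 × 2 = 17982 frames. 5993 ÷ 17982 → 0 full blocks, remainder 5993.
Within the partial block the first minute is 1800 frames and each further minute 1798, so 3 further minute boundaries passed. Total skipped labels = 18 × 0 + 2 × 3 = 6.
Non-drop label index = 5993 + 6 = 5999; at 30 labels/s that is 00:03:19:29, i.e. DF 00:03:19;29.

00:03:19;29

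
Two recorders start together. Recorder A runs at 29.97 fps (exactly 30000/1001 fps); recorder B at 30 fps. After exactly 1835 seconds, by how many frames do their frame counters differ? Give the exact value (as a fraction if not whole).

A emits 30000/1001 × 1835 = 55050000/1001 frames; B emits 30 × 1835 = 55050.
Difference = 55050/1001 frames (≈ 54.9950); B is ahead of A.

55050/1001 frames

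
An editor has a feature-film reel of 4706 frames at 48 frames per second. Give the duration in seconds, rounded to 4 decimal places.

Running time = 4706 × 1/48 = 2353/24 s ≈ 98.0417 s.

98.0417 seconds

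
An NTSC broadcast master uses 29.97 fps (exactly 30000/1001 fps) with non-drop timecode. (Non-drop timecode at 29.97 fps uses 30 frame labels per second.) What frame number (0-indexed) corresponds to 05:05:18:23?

frame 549563

Total seconds to the label: (5 × 3600 + 5 × 60 + 18) = 18318.
Frame index = 18318 × 30 + 23 = 549563.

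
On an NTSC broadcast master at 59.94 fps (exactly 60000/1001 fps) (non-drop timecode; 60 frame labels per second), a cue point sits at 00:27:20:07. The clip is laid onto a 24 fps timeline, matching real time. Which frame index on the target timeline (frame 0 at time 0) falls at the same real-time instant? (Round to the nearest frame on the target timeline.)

Source frame index: (0×3600 + 27×60 + 20) × 60 + 7 = 98407.
Real time: 98407 / (60000/1001) = 98505407/60000 s.
Target frame: (98505407/60000) × (24) = 98505407/2500 ≈ 39402.163 → 39402.

frame 39402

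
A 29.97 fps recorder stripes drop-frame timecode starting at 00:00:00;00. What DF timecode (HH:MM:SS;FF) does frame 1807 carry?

Each 10-minute DF block holds 10 × 60 × 30 − 9 × 2 = 17982 frames. 1807 ÷ 17982 → 0 full blocks, remainder 1807.
Within the partial block the first minute is 1800 frames and each further minute 1798, so 1 further minute boundary passed. Total skipped labels = 18 × 0 + 2 × 1 = 2.
Non-drop label index = 1807 + 2 = 1809; at 30 labels/s that is 00:01:00:09, i.e. DF 00:01:00;09.

00:01:00;09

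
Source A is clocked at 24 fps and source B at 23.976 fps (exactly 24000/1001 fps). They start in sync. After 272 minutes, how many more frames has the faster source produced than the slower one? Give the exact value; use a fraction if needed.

272 min = 16320 s.
A emits 24 × 16320 = 391680 frames; B emits 24000/1001 × 16320 = 391680000/1001.
Difference = 391680/1001 frames (≈ 391.2887); B is behind A.

391680/1001 frames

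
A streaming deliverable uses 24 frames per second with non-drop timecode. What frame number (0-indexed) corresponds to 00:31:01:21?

Total seconds to the label: (0 × 3600 + 31 × 60 + 1) = 1861.
Frame index = 1861 × 24 + 21 = 44685.

frame 44685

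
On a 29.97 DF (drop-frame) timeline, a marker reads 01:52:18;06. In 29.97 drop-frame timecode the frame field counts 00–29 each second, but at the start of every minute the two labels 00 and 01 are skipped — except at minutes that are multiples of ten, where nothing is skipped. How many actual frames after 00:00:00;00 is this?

As if non-drop at 30 labels/s: (1 × 3600 + 52 × 60 + 18) × 30 + 6 = 202146.
Minute boundaries passed: 112; those not divisible by 10: 112 − 11 = 101; dropped labels = 2 × 101 = 202.
Actual frame index = 202146 − 202 = 201944.

201944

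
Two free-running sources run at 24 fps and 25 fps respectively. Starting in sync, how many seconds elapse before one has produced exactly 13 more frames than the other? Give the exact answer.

The gap grows by |25 − 24| = 1 frame per second.
Time for a 13-frame gap: 13 ÷ (1) = 13 s.

13 seconds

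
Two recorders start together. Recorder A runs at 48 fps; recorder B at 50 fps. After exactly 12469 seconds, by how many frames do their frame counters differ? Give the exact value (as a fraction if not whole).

A emits 48 × 12469 = 598512 frames; B emits 50 × 12469 = 623450.
Difference = 24938 frames; B is ahead of A.

24938 frames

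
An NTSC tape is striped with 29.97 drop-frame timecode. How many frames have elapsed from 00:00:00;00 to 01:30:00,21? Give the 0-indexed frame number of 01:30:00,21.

161859

Complete 10-minute blocks: 9, each 17982 frames → 161838.
Remaining 0 whole minutes in the current block: 0 frames.
Within the current minute: 0 × 30 + 21 = 21. Total = 161838 + 0 + 21 = 161859.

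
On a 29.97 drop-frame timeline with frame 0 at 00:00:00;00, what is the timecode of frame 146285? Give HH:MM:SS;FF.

01:21:21;01

Each 10-minute DF block holds 10 × 60 × 30 − 9 × 2 = 17982 frames. 146285 ÷ 17982 → 8 full blocks, remainder 2429.
Within the partial block the first minute is 1800 frames and each further minute 1798, so 1 further minute boundary passed. Total skipped labels = 18 × 8 + 2 × 1 = 146.
Non-drop label index = 146285 + 146 = 146431; at 30 labels/s that is 01:21:21:01, i.e. DF 01:21:21;01.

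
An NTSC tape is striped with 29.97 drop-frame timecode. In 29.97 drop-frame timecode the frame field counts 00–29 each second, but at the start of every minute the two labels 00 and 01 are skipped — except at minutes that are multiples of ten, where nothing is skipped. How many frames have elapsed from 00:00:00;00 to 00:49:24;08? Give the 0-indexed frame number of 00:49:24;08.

Complete 10-minute blocks: 4, each 17982 frames → 71928.
Remaining 9 whole minutes in the current block: 1800 + 8 × 1798 = 16184 frames.
Within the current minute: 24 × 30 + 8 − 2 = 726 (labels ;00/;01 skipped at this minute). Total = 71928 + 16184 + 726 = 88838.

88838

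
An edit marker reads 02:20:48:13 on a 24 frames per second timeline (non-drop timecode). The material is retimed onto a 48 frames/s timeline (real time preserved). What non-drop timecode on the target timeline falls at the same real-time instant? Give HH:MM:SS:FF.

02:20:48:26

Source frame index: (2×3600 + 20×60 + 48) × 24 + 13 = 202765.
Real time: 202765 / (24) = 202765/24 s.
Target frame: (202765/24) × (48) = 405530.
At 48 labels/s: frame 405530 → 02:20:48:26.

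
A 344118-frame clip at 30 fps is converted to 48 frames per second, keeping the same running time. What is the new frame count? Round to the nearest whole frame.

Frames at target rate = 344118 × (48) / (30) = 2752944/5 ≈ 550588.800.
Nearest whole frame: 550589.

550589 frames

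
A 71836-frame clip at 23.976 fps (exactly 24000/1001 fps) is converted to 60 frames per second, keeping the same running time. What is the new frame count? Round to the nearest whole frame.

Frames at target rate = 71836 × (60) / (24000/1001) = 17976959/100 ≈ 179769.590.
Nearest whole frame: 179770.

179770 frames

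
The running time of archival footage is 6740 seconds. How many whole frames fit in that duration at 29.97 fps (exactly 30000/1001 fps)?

201998 frames

Frames = 6740 × 30000/1001 = 202200000/1001 ≈ 201998.0020.
Complete frames: 201998.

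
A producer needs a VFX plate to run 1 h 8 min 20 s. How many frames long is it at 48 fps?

1 h 8 min 20 s = 4100 s.
Frames = 4100 × 48 = 196800.

196800 frames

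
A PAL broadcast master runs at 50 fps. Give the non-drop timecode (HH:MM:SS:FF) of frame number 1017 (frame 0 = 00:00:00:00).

1017 ÷ 50 = 20 full seconds, remainder 17 frames.
20 s = 0 h 0 min 20 s.
Timecode: 00:00:20:17.

00:00:20:17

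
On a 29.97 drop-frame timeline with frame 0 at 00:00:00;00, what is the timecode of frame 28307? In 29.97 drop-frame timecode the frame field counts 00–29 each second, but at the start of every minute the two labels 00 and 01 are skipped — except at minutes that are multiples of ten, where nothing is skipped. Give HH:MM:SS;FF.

Each 10-minute DF block holds 10 × 60 × 30 − 9 × 2 = 17982 frames. 28307 ÷ 17982 → 1 full block, remainder 10325.
Within the partial block the first minute is 1800 frames and each further minute 1798, so 5 further minute boundaries passed. Total skipped labels = 18 × 1 + 2 × 5 = 28.
Non-drop label index = 28307 + 28 = 28335; at 30 labels/s that is 00:15:44:15, i.e. DF 00:15:44;15.

00:15:44;15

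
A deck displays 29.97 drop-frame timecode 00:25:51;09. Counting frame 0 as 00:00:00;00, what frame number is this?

Complete 10-minute blocks: 2, each 17982 frames → 35964.
Remaining 5 whole minutes in the current block: 1800 + 4 × 1798 = 8992 frames.
Within the current minute: 51 × 30 + 9 − 2 = 1537 (labels ;00/;01 skipped at this minute). Total = 35964 + 8992 + 1537 = 46493.

46493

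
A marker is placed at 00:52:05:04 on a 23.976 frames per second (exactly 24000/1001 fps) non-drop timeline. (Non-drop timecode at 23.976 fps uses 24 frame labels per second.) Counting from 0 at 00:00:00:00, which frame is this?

Total seconds to the label: (0 × 3600 + 52 × 60 + 5) = 3125.
Frame index = 3125 × 24 + 4 = 75004.

75004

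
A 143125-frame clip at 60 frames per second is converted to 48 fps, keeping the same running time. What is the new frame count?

Target frames = source frames × (target rate / source rate) = 143125 × (48)/(60) = 143125 × 4/5 = 114500.

114500 frames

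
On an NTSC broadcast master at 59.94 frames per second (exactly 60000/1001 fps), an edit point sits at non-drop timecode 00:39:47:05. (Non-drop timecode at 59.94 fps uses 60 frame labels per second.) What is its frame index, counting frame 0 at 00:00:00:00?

frame 143225

Total seconds to the label: (0 × 3600 + 39 × 60 + 47) = 2387.
Frame index = 2387 × 60 + 5 = 143225.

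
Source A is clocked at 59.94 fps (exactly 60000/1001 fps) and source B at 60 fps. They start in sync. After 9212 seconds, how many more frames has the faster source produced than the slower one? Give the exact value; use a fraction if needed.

A emits 60000/1001 × 9212 = 78960000/143 frames; B emits 60 × 9212 = 552720.
Difference = 78960/143 frames (≈ 552.1678); B is ahead of A.

78960/143 frames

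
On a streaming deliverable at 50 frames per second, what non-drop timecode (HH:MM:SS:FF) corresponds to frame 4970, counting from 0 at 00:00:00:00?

00:01:39:20

4970 ÷ 50 = 99 full seconds, remainder 20 frames.
99 s = 0 h 1 min 39 s.
Timecode: 00:01:39:20.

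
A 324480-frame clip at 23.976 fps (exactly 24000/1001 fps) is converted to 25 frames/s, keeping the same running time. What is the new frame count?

Target frames = source frames × (target rate / source rate) = 324480 × (25)/(24000/1001) = 324480 × 1001/960 = 338338.

338338 frames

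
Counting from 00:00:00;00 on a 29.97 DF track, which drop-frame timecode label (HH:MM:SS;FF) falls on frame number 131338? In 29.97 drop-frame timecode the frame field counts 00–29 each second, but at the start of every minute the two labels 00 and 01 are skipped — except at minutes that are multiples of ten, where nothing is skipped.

Ten DF minutes hold 17982 frames, so frame 131338 lies in block 7 (frames 125874–143855) with 5464 frames into that block.
The block's first minute is 1800 frames and the rest 1798 each; 5464 frames reaches minute 3, so 7 × 18 + 3 × 2 = 132 labels have been skipped so far.
Adding those back, label number 131338 + 132 = 131470 at 30 labels/s is 4382 s + 10 f = 1 h 13 min 2 s frame 10, i.e. 01:13:02;10.

01:13:02;10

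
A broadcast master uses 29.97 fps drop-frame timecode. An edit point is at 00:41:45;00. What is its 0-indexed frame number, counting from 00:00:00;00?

As if non-drop at 30 labels/s: (0 × 3600 + 41 × 60 + 45) × 30 + 0 = 75150.
Minute boundaries passed: 41; those not divisible by 10: 41 − 4 = 37; dropped labels = 2 × 37 = 74.
Actual frame index = 75150 − 74 = 75076.

75076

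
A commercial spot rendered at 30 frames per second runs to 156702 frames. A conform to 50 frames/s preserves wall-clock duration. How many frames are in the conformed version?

261170 frames

Target frames = source frames × (target rate / source rate) = 156702 × (50)/(30) = 156702 × 5/3 = 261170.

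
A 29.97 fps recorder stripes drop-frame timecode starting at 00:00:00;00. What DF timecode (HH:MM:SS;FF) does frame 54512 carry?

Ten DF minutes hold 17982 frames, so frame 54512 lies in block 3 (frames 53946–71927) with 566 frames into that block.
The block's first minute is 1800 frames and the rest 1798 each; 566 frames reaches minute 0, so 3 × 18 + 0 × 2 = 54 labels have been skipped so far.
Adding those back, label number 54512 + 54 = 54566 at 30 labels/s is 1818 s + 26 f = 0 h 30 min 18 s frame 26, i.e. 00:30:18;26.

00:30:18;26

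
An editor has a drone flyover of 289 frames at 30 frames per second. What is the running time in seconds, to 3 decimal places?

Running time = 289 × 1/30 = 289/30 s ≈ 9.633 s.

9.633 seconds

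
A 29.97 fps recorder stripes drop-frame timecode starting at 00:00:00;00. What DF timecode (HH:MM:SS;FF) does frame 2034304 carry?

18:51:18;00

Ten DF minutes hold 17982 frames, so frame 2034304 lies in block 113 (frames 2031966–2049947) with 2338 frames into that block.
The block's first minute is 1800 frames and the rest 1798 each; 2338 frames reaches minute 1, so 113 × 18 + 1 × 2 = 2036 labels have been skipped so far.
Adding those back, label number 2034304 + 2036 = 2036340 at 30 labels/s is 67878 s + 0 f = 18 h 51 min 18 s frame 0, i.e. 18:51:18;00.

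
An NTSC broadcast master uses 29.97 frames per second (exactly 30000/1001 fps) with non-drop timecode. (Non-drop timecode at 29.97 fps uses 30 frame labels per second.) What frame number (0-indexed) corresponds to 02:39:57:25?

frame 287935

Total seconds to the label: (2 × 3600 + 39 × 60 + 57) = 9597.
Frame index = 9597 × 30 + 25 = 287935.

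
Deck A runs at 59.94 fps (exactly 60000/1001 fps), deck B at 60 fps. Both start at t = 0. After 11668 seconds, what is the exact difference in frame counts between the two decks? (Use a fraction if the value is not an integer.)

700080/1001 frames

A emits 60000/1001 × 11668 = 700080000/1001 frames; B emits 60 × 11668 = 700080.
Difference = 700080/1001 frames (≈ 699.3806); B is ahead of A.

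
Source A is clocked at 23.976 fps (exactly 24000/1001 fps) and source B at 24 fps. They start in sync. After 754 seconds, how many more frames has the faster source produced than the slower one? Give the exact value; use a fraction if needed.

1392/77 frames

A emits 24000/1001 × 754 = 1392000/77 frames; B emits 24 × 754 = 18096.
Difference = 1392/77 frames (≈ 18.0779); B is ahead of A.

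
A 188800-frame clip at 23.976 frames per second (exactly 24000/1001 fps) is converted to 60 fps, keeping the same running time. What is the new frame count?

472472 frames

Target frames = source frames × (target rate / source rate) = 188800 × (60)/(24000/1001) = 188800 × 1001/400 = 472472.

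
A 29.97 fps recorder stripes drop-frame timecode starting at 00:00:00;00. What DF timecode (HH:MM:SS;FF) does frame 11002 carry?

Each 10-minute DF block holds 10 × 60 × 30 − 9 × 2 = 17982 frames. 11002 ÷ 17982 → 0 full blocks, remainder 11002.
Within the partial block the first minute is 1800 frames and each further minute 1798, so 6 further minute boundaries passed. Total skipped labels = 18 × 0 + 2 × 6 = 12.
Non-drop label index = 11002 + 12 = 11014; at 30 labels/s that is 00:06:07:04, i.e. DF 00:06:07;04.

00:06:07;04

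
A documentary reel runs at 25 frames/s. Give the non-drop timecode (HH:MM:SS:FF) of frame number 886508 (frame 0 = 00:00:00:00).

886508 ÷ 25 = 35460 full seconds, remainder 8 frames.
35460 s = 9 h 51 min 0 s.
Timecode: 09:51:00:08.

09:51:00:08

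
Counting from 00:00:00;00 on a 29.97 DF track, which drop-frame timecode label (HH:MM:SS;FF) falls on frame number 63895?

Ten DF minutes hold 17982 frames, so frame 63895 lies in block 3 (frames 53946–71927) with 9949 frames into that block.
The block's first minute is 1800 frames and the rest 1798 each; 9949 frames reaches minute 5, so 3 × 18 + 5 × 2 = 64 labels have been skipped so far.
Adding those back, label number 63895 + 64 = 63959 at 30 labels/s is 2131 s + 29 f = 0 h 35 min 31 s frame 29, i.e. 00:35:31;29.

00:35:31;29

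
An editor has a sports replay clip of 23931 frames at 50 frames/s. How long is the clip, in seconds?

478.62 seconds

Running time = 23931 / (50) = 478.62 s.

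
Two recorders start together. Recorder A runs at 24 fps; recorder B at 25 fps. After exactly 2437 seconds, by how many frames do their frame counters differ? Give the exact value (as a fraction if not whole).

2437 frames

A emits 24 × 2437 = 58488 frames; B emits 25 × 2437 = 60925.
Difference = 2437 frames; B is ahead of A.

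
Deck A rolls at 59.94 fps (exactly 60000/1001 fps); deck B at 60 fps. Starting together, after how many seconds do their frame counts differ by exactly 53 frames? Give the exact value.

The gap grows by |60 − 60000/1001| = 60/1001 frames per second.
Time for a 53-frame gap: 53 ÷ (60/1001) = 53053/60 s.

53053/60 seconds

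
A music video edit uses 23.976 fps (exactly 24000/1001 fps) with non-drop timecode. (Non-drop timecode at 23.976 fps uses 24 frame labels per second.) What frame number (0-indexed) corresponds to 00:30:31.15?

Total seconds to the label: (0 × 3600 + 30 × 60 + 31) = 1831.
Frame index = 1831 × 24 + 15 = 43959.

frame 43959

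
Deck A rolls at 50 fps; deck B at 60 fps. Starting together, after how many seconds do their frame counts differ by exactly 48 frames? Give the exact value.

4.8 seconds

The gap grows by |60 − 50| = 10 frames per second.
Time for a 48-frame gap: 48 ÷ (10) = 4.8 s.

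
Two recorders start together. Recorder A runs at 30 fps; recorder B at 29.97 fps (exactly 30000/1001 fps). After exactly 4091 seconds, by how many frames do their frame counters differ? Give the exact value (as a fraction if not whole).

122730/1001 frames

A emits 30 × 4091 = 122730 frames; B emits 30000/1001 × 4091 = 122730000/1001.
Difference = 122730/1001 frames (≈ 122.6074); B is behind A.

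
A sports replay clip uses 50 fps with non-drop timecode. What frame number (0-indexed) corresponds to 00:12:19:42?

Total seconds to the label: (0 × 3600 + 12 × 60 + 19) = 739.
Frame index = 739 × 50 + 42 = 36992.

frame 36992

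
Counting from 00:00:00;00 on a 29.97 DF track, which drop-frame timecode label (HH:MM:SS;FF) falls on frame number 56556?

Ten DF minutes hold 17982 frames, so frame 56556 lies in block 3 (frames 53946–71927) with 2610 frames into that block.
The block's first minute is 1800 frames and the rest 1798 each; 2610 frames reaches minute 1, so 3 × 18 + 1 × 2 = 56 labels have been skipped so far.
Adding those back, label number 56556 + 56 = 56612 at 30 labels/s is 1887 s + 2 f = 0 h 31 min 27 s frame 2, i.e. 00:31:27;02.

00:31:27;02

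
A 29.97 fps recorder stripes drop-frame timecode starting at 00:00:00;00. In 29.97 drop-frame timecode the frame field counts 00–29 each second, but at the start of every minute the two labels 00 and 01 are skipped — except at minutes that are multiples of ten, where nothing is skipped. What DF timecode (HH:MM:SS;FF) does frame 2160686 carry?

Ten DF minutes hold 17982 frames, so frame 2160686 lies in block 120 (frames 2157840–2175821) with 2846 frames into that block.
The block's first minute is 1800 frames and the rest 1798 each; 2846 frames reaches minute 1, so 120 × 18 + 1 × 2 = 2162 labels have been skipped so far.
Adding those back, label number 2160686 + 2162 = 2162848 at 30 labels/s is 72094 s + 28 f = 20 h 1 min 34 s frame 28, i.e. 20:01:34;28.

20:01:34;28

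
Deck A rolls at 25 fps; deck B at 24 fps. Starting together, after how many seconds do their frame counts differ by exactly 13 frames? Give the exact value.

13 seconds

The gap grows by |24 − 25| = 1 frame per second.
Time for a 13-frame gap: 13 ÷ (1) = 13 s.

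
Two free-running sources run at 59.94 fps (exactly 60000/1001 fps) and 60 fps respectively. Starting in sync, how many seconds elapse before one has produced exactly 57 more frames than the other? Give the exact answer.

The gap grows by |60 − 60000/1001| = 60/1001 frames per second.
Time for a 57-frame gap: 57 ÷ (60/1001) = 950.95 s.

950.95 seconds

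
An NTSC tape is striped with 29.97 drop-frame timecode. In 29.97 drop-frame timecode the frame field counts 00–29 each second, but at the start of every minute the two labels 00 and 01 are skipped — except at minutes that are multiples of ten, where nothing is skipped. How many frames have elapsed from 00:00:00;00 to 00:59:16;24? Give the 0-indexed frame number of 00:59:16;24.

106596

As if non-drop at 30 labels/s: (0 × 3600 + 59 × 60 + 16) × 30 + 24 = 106704.
Minute boundaries passed: 59; those not divisible by 10: 59 − 5 = 54; dropped labels = 2 × 54 = 108.
Actual frame index = 106704 − 108 = 106596.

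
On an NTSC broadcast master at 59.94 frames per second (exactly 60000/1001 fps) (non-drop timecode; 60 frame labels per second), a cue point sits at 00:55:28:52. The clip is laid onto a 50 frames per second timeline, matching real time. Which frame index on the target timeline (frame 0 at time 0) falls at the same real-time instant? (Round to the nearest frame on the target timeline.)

Source frame index: (0×3600 + 55×60 + 28) × 60 + 52 = 199732.
Real time: 199732 / (60000/1001) = 49982933/15000 s.
Target frame: (49982933/15000) × (50) = 49982933/300 ≈ 166609.777 → 166610.

frame 166610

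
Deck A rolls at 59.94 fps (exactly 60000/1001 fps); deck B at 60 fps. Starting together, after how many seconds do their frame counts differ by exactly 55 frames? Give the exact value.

11011/12 seconds

The gap grows by |60 − 60000/1001| = 60/1001 frames per second.
Time for a 55-frame gap: 55 ÷ (60/1001) = 11011/12 s.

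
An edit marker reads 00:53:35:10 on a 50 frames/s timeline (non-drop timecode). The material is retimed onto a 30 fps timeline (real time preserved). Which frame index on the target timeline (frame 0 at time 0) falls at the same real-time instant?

Source frame index: (0×3600 + 53×60 + 35) × 50 + 10 = 160760.
Real time: 160760 / (50) = 16076/5 s.
Target frame: (16076/5) × (30) = 96456.

frame 96456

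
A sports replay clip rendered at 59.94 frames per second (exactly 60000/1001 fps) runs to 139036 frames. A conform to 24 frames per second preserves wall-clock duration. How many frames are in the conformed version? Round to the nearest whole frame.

55670 frames

Frames at target rate = 139036 × (24) / (60000/1001) = 34793759/625 ≈ 55670.014.
Nearest whole frame: 55670.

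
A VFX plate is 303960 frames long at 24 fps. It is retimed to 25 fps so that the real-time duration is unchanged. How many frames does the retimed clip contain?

Target frames = source frames × (target rate / source rate) = 303960 × (25)/(24) = 303960 × 25/24 = 316625.

316625 frames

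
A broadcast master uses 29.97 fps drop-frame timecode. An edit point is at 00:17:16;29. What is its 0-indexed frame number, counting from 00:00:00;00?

Complete 10-minute blocks: 1, each 17982 frames → 17982.
Remaining 7 whole minutes in the current block: 1800 + 6 × 1798 = 12588 frames.
Within the current minute: 16 × 30 + 29 − 2 = 507 (labels ;00/;01 skipped at this minute). Total = 17982 + 12588 + 507 = 31077.

31077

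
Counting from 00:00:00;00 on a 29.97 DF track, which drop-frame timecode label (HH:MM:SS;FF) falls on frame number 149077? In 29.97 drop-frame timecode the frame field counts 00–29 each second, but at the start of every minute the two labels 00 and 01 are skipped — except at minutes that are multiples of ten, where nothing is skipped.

Ten DF minutes hold 17982 frames, so frame 149077 lies in block 8 (frames 143856–161837) with 5221 frames into that block.
The block's first minute is 1800 frames and the rest 1798 each; 5221 frames reaches minute 2, so 8 × 18 + 2 × 2 = 148 labels have been skipped so far.
Adding those back, label number 149077 + 148 = 149225 at 30 labels/s is 4974 s + 5 f = 1 h 22 min 54 s frame 5, i.e. 01:22:54;05.

01:22:54;05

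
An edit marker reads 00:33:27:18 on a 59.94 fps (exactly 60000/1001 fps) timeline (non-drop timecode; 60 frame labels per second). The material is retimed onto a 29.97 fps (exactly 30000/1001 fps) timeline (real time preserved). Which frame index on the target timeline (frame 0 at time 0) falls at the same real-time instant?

frame 60219

Source frame index: (0×3600 + 33×60 + 27) × 60 + 18 = 120438.
Real time: 120438 / (60000/1001) = 20093073/10000 s.
Target frame: (20093073/10000) × (30000/1001) = 60219.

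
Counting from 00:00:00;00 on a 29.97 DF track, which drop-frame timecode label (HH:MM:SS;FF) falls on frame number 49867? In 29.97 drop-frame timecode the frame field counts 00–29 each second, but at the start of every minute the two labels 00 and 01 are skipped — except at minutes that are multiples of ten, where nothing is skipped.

00:27:43;27

Each 10-minute DF block holds 10 × 60 × 30 − 9 × 2 = 17982 frames. 49867 ÷ 17982 → 2 full blocks, remainder 13903.
Within the partial block the first minute is 1800 frames and each further minute 1798, so 7 further minute boundaries passed. Total skipped labels = 18 × 2 + 2 × 7 = 50.
Non-drop label index = 49867 + 50 = 49917; at 30 labels/s that is 00:27:43:27, i.e. DF 00:27:43;27.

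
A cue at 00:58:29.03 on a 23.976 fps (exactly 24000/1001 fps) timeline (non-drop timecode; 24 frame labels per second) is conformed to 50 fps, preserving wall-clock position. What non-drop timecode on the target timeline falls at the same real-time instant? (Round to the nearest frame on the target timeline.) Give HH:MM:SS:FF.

Source frame index: (0×3600 + 58×60 + 29) × 24 + 3 = 84219.
Real time: 84219 / (24000/1001) = 28101073/8000 s.
Target frame: (28101073/8000) × (50) = 28101073/160 ≈ 175631.706 → 175632.
At 50 labels/s: frame 175632 → 00:58:32:32.

00:58:32:32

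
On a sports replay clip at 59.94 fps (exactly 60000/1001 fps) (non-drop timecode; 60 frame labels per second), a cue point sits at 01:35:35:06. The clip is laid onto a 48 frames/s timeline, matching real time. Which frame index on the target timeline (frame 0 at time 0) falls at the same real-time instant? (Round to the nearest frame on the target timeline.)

Source frame index: (1×3600 + 35×60 + 35) × 60 + 6 = 344106.
Real time: 344106 / (60000/1001) = 57408351/10000 s.
Target frame: (57408351/10000) × (48) = 172225053/625 ≈ 275560.085 → 275560.

frame 275560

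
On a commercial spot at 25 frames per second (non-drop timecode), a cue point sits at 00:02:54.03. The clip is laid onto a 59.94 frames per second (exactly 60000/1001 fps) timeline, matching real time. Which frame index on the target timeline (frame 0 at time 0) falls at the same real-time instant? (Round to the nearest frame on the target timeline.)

frame 10437

Source frame index: (0×3600 + 2×60 + 54) × 25 + 3 = 4353.
Real time: 4353 / (25) = 4353/25 s.
Target frame: (4353/25) × (60000/1001) = 10447200/1001 ≈ 10436.763 → 10437.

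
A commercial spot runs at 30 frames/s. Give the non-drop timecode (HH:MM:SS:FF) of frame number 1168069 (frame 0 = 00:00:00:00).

1168069 ÷ 30 = 38935 full seconds, remainder 19 frames.
38935 s = 10 h 48 min 55 s.
Timecode: 10:48:55:19.

10:48:55:19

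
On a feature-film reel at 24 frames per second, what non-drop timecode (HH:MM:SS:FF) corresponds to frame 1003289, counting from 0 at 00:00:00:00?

1003289 ÷ 24 = 41803 full seconds, remainder 17 frames.
41803 s = 11 h 36 min 43 s.
Timecode: 11:36:43:17.

11:36:43:17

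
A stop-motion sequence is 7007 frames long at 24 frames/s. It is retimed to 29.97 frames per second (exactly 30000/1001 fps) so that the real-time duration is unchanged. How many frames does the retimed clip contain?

8750 frames

Target frames = source frames × (target rate / source rate) = 7007 × (30000/1001)/(24) = 7007 × 1250/1001 = 8750.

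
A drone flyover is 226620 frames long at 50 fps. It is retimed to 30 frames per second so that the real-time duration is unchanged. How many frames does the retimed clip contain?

135972 frames

Target frames = source frames × (target rate / source rate) = 226620 × (30)/(50) = 226620 × 3/5 = 135972.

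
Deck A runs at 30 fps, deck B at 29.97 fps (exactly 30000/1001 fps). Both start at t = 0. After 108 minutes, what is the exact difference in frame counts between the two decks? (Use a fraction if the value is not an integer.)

194400/1001 frames

108 min = 6480 s.
A emits 30 × 6480 = 194400 frames; B emits 30000/1001 × 6480 = 194400000/1001.
Difference = 194400/1001 frames (≈ 194.2058); B is behind A.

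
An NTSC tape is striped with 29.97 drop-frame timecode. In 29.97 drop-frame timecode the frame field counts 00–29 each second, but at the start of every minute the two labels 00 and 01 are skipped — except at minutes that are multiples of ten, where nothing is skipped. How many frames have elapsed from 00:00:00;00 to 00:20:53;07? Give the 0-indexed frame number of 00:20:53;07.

37561

Complete 10-minute blocks: 2, each 17982 frames → 35964.
Remaining 0 whole minutes in the current block: 0 frames.
Within the current minute: 53 × 30 + 7 = 1597. Total = 35964 + 0 + 1597 = 37561.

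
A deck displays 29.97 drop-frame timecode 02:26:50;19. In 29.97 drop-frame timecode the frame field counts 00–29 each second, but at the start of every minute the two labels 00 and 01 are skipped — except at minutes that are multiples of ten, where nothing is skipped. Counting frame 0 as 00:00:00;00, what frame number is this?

As if non-drop at 30 labels/s: (2 × 3600 + 26 × 60 + 50) × 30 + 19 = 264319.
Minute boundaries passed: 146; those not divisible by 10: 146 − 14 = 132; dropped labels = 2 × 132 = 264.
Actual frame index = 264319 − 264 = 264055.

264055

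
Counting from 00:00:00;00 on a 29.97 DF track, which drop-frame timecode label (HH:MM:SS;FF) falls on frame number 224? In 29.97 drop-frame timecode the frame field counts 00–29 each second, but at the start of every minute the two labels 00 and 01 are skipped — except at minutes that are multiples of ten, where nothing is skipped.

00:00:07;14

Ten DF minutes hold 17982 frames, so frame 224 lies in block 0 (frames 0–17981) with 224 frames into that block.
The block's first minute is 1800 frames and the rest 1798 each; 224 frames reaches minute 0, so 0 × 18 + 0 × 2 = 0 labels have been skipped so far.
Adding those back, label number 224 + 0 = 224 at 30 labels/s is 7 s + 14 f = 0 h 0 min 7 s frame 14, i.e. 00:00:07;14.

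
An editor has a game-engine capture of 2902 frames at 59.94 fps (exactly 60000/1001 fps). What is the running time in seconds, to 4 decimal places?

48.4150 seconds

Running time = 2902 × 1001/60000 = 1452451/30000 s ≈ 48.4150 s.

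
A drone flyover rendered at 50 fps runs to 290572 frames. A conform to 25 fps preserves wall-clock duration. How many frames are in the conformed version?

145286 frames

Target frames = source frames × (target rate / source rate) = 290572 × (25)/(50) = 290572 × 1/2 = 145286.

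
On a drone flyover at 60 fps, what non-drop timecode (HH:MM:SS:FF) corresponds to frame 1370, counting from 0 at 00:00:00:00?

1370 ÷ 60 = 22 full seconds, remainder 50 frames.
22 s = 0 h 0 min 22 s.
Timecode: 00:00:22:50.

00:00:22:50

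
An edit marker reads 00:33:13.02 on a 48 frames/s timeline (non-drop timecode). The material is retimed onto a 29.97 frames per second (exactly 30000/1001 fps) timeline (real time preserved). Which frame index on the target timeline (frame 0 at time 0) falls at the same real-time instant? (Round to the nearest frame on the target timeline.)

frame 59732

Source frame index: (0×3600 + 33×60 + 13) × 48 + 2 = 95666.
Real time: 95666 / (48) = 47833/24 s.
Target frame: (47833/24) × (30000/1001) = 59791250/1001 ≈ 59731.518 → 59732.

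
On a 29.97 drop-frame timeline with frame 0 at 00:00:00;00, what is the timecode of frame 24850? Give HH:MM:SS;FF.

00:13:49;04

Ten DF minutes hold 17982 frames, so frame 24850 lies in block 1 (frames 17982–35963) with 6868 frames into that block.
The block's first minute is 1800 frames and the rest 1798 each; 6868 frames reaches minute 3, so 1 × 18 + 3 × 2 = 24 labels have been skipped so far.
Adding those back, label number 24850 + 24 = 24874 at 30 labels/s is 829 s + 4 f = 0 h 13 min 49 s frame 4, i.e. 00:13:49;04.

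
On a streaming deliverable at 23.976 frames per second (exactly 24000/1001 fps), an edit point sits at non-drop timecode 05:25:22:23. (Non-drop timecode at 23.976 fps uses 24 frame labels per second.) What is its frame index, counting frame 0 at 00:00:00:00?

Total seconds to the label: (5 × 3600 + 25 × 60 + 22) = 19522.
Frame index = 19522 × 24 + 23 = 468551.

frame 468551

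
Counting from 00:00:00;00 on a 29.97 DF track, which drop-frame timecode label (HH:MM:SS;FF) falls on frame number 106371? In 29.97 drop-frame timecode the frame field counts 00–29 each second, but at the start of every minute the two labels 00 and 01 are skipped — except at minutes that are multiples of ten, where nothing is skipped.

00:59:09;09

Ten DF minutes hold 17982 frames, so frame 106371 lies in block 5 (frames 89910–107891) with 16461 frames into that block.
The block's first minute is 1800 frames and the rest 1798 each; 16461 frames reaches minute 9, so 5 × 18 + 9 × 2 = 108 labels have been skipped so far.
Adding those back, label number 106371 + 108 = 106479 at 30 labels/s is 3549 s + 9 f = 0 h 59 min 9 s frame 9, i.e. 00:59:09;09.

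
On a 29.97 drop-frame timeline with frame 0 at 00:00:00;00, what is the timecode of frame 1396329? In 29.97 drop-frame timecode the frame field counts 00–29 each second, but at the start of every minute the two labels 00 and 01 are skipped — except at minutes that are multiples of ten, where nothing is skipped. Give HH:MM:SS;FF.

12:56:30;27

Each 10-minute DF block holds 10 × 60 × 30 − 9 × 2 = 17982 frames. 1396329 ÷ 17982 → 77 full blocks, remainder 11715.
Within the partial block the first minute is 1800 frames and each further minute 1798, so 6 further minute boundaries passed. Total skipped labels = 18 × 77 + 2 × 6 = 1398.
Non-drop label index = 1396329 + 1398 = 1397727; at 30 labels/s that is 12:56:30:27, i.e. DF 12:56:30;27.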